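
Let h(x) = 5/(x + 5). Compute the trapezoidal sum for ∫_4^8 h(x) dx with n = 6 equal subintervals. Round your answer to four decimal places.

Δx = (8 − 4)/6 = 2/3.
h(4) = 5/9, h(14/3) = 15/29, h(16/3) = 15/31, h(6) = 5/11, h(20/3) = 3/7, h(22/3) = 15/37, h(8) = 5/13.
T_6 = (Δx/2)·[h(x_0) + 2h(x_1) + ... + 2h(x_{5}) + h(x_6)].
Sum ≈ 1.8398.

1.8398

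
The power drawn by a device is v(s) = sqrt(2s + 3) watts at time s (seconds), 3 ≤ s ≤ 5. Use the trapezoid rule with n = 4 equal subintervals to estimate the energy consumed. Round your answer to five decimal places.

6.62289

Δs = (5 − 3)/4 = 0.5.
v(3) ≈ 3.00000, v(3.5) ≈ 3.16228, v(4) ≈ 3.31662, v(4.5) ≈ 3.46410, v(5) ≈ 3.60555.
T_4 = (Δs/2)·[v(s_0) + 2v(s_1) + 2v(s_2) + 2v(s_3) + v(s_4)].
Sum ≈ 6.62289.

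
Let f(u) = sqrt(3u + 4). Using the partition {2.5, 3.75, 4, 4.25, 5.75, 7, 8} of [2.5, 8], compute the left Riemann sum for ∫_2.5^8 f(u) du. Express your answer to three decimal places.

23.116

Subinterval widths: 1.25, 0.25, 0.25, 1.5, 1.25, 1.
Left endpoints: 2.5, 3.75, 4, 4.25, 5.75, 7.
f(2.5) ≈ 3.391, f(3.75) ≈ 3.905, f(4) ≈ 4.000, f(4.25) ≈ 4.093, f(5.75) ≈ 4.610, f(7) ≈ 5.000.
Sum = Σ Δu_i · f(u_i).
Sum ≈ 23.116.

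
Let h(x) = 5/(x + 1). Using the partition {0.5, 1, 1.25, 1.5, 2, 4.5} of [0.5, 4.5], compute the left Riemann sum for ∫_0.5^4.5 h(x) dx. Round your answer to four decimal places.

8.0139

Subinterval widths: 0.5, 0.25, 0.25, 0.5, 2.5.
Left endpoints: 0.5, 1, 1.25, 1.5, 2.
h(0.5) = 10/3, h(1) = 2.5, h(1.25) = 20/9, h(1.5) = 2, h(2) = 5/3.
Sum = Σ Δx_i · h(x_i).
Sum ≈ 8.0139.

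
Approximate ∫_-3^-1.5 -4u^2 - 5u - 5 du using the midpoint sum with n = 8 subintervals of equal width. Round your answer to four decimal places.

-22.1074

Δu = (-1.5 − (-3))/8 = 0.1875.
Midpoints: -2.90625, -2.71875, -2.53125, -2.34375, -2.15625, -1.96875, -1.78125, -1.59375.
f(-2.90625) = -24.25390625, f(-2.71875) = -20.97265625, f(-2.53125) = -17.97265625, f(-2.34375) = -15.25390625, f(-2.15625) = -12.81640625, f(-1.96875) = -10.66015625, f(-1.78125) = -8.78515625, f(-1.59375) = -7.19140625.
Sum = Δu · [f(-2.90625) + f(-2.71875) + f(-2.53125) + ...].
Sum ≈ -22.1074.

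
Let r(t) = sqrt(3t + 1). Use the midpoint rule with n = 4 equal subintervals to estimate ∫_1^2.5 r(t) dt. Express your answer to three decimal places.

Δt = (2.5 − 1)/4 = 0.375.
Midpoints: 1.1875, 1.5625, 1.9375, 2.3125.
r(1.1875) ≈ 2.136, r(1.5625) ≈ 2.385, r(1.9375) ≈ 2.610, r(2.3125) ≈ 2.817.
Sum = Δt · [r(1.1875) + r(1.5625) + r(1.9375) + r(2.3125)].
Sum ≈ 3.731.

3.731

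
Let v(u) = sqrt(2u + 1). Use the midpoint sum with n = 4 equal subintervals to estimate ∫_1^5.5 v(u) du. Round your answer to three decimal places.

12.139

Δu = (5.5 − 1)/4 = 1.125.
Midpoints: 1.5625, 2.6875, 3.8125, 4.9375.
v(1.5625) ≈ 2.031, v(2.6875) ≈ 2.525, v(3.8125) ≈ 2.937, v(4.9375) ≈ 3.298.
Sum = Δu · [v(1.5625) + v(2.6875) + v(3.8125) + v(4.9375)].
Sum ≈ 12.139.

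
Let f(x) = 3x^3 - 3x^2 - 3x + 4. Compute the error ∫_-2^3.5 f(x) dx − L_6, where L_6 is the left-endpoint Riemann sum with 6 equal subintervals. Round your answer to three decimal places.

Exact integral: ∫_-2^3.5 f(x) dx = 59.296875.
L_6 ≈ 11.13845.
Error ≈ 59.296875 − 11.13845 ≈ 48.158.

48.158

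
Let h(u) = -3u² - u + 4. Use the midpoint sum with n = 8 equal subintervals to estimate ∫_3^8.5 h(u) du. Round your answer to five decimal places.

-596.10010

Δu = (8.5 − 3)/8 = 0.6875.
Midpoints: 3.34375, 4.03125, 4.71875, 5.40625, 6.09375, 6.78125, 7.46875, 8.15625.
h(3.34375) = -33675/1024, h(4.03125) = -49955/1024, h(4.71875) = -69139/1024, h(5.40625) = -91227/1024, h(6.09375) = -116219/1024, h(6.78125) = -144115/1024, h(7.46875) = -174915/1024, h(8.15625) = -208619/1024.
Sum = Δu · [h(3.34375) + h(4.03125) + h(4.71875) + ...].
Sum ≈ -596.10010.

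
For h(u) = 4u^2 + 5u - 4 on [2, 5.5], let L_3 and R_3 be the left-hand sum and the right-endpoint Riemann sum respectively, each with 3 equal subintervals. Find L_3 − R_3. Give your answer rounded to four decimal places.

L_3 ≈ 194.509259.
R_3 ≈ 337.425926.
L_3 − R_3 ≈ -142.9167.

-142.9167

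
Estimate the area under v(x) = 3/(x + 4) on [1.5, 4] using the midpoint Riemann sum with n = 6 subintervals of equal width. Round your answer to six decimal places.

Δx = (4 − 1.5)/6 = 5/12.
Midpoints: 41/24, 2.125, 61/24, 71/24, 3.375, 91/24.
v(41/24) = 72/137, v(2.125) = 24/49, v(61/24) = 72/157, v(71/24) = 72/167, v(3.375) = 24/59, v(91/24) = 72/187.
Sum = Δx · [v(41/24) + v(2.125) + v(61/24) + ...].
Sum ≈ 1.123703.

1.123703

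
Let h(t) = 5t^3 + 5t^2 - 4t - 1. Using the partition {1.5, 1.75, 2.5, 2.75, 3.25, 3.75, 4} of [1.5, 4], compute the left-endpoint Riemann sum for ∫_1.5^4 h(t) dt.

Subinterval widths: 0.25, 0.75, 0.25, 0.5, 0.5, 0.25.
Left endpoints: 1.5, 1.75, 2.5, 2.75, 3.25, 3.75.
h(1.5) = 21.125, h(1.75) = 34.109375, h(2.5) = 98.375, h(2.75) = 129.796875, h(3.25) = 210.453125, h(3.75) = 317.984375.
Sum = Σ Δt_i · h(t_i).
Sum = 305.078125.

305.078125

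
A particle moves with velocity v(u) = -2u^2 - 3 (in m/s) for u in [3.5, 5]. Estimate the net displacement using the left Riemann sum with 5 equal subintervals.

Δu = (5 − 3.5)/5 = 0.3.
Left endpoints: 3.5, 3.8, 4.1, 4.4, 4.7.
v(3.5) = -27.5, v(3.8) = -31.88, v(4.1) = -36.62, v(4.4) = -41.72, v(4.7) = -47.18.
Sum = Δu · [v(3.5) + v(3.8) + v(4.1) + v(4.4) + v(4.7)].
Sum = -55.47.

-55.47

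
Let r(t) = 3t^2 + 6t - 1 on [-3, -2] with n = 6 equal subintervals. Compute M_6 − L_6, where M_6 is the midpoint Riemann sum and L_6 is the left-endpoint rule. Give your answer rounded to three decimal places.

M_6 ≈ 2.99306.
L_6 ≈ 3.76389.
M_6 − L_6 ≈ -0.771.

-0.771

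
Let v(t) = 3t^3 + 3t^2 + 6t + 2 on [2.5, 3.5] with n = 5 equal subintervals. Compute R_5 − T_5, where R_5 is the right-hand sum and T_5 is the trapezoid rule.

10.575

R_5 = 141.275.
T_5 = 130.7.
R_5 − T_5 = 10.575.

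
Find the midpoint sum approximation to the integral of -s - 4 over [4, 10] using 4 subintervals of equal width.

Δs = (10 − 4)/4 = 1.5.
Midpoints: 4.75, 6.25, 7.75, 9.25.
f(4.75) = -8.75, f(6.25) = -10.25, f(7.75) = -11.75, f(9.25) = -13.25.
Sum = Δs · [f(4.75) + f(6.25) + f(7.75) + f(9.25)].
Sum = -66.

-66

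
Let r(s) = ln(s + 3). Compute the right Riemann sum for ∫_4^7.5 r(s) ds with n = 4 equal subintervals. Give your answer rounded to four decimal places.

Δs = (7.5 − 4)/4 = 0.875.
Right endpoints: 4.875, 5.75, 6.625, 7.5.
r(4.875) ≈ 2.0637, r(5.75) ≈ 2.1691, r(6.625) ≈ 2.2644, r(7.5) ≈ 2.3514.
Sum = Δs · [r(4.875) + r(5.75) + r(6.625) + r(7.5)].
Sum ≈ 7.7424.

7.7424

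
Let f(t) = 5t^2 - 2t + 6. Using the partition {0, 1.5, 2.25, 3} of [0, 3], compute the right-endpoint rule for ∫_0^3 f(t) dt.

Subinterval widths: 1.5, 0.75, 0.75.
Right endpoints: 1.5, 2.25, 3.
f(1.5) = 14.25, f(2.25) = 26.8125, f(3) = 45.
Sum = Σ Δt_i · f(t_i).
Sum = 75.234375.

75.234375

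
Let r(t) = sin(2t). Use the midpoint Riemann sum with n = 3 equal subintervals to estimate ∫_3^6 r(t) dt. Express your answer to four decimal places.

0.0691

Δt = (6 − 3)/3 = 1.
Midpoints: 3.5, 4.5, 5.5.
r(3.5) ≈ 0.6570, r(4.5) ≈ 0.4121, r(5.5) ≈ -1.0000.
Sum = Δt · [r(3.5) + r(4.5) + r(5.5)].
Sum ≈ 0.0691.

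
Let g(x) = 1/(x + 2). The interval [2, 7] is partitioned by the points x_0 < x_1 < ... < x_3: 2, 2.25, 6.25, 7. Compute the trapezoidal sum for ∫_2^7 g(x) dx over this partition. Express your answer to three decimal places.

Subinterval widths: 0.25, 4, 0.75.
g(2) = 0.25, g(2.25) = 4/17, g(6.25) = 4/33, g(7) = 1/9.
On each subinterval the trapezoid contributes (Δx_i/2)·[g(x_{i-1}) + g(x_i)].
Sum ≈ 0.861.

0.861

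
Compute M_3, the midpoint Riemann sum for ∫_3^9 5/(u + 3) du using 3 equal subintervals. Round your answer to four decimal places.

3.4488

Δu = (9 − 3)/3 = 2.
Midpoints: 4, 6, 8.
f(4) = 5/7, f(6) = 5/9, f(8) = 5/11.
Sum = Δu · [f(4) + f(6) + f(8)].
Sum ≈ 3.4488.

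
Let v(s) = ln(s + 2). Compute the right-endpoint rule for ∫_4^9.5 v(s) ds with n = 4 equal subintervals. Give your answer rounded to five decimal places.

Δs = (9.5 − 4)/4 = 1.375.
Right endpoints: 5.375, 6.75, 8.125, 9.5.
v(5.375) ≈ 1.99810, v(6.75) ≈ 2.16905, v(8.125) ≈ 2.31501, v(9.5) ≈ 2.44235.
Sum = Δs · [v(5.375) + v(6.75) + v(8.125) + v(9.5)].
Sum ≈ 12.27119.

12.27119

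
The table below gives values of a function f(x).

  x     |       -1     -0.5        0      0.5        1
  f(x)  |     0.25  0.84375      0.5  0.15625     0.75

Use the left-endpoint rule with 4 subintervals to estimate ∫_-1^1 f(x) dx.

Δx = 0.5.
Sum = 0.5·[0.25 + 0.84375 + 0.5 + 0.15625] = 0.875.

0.875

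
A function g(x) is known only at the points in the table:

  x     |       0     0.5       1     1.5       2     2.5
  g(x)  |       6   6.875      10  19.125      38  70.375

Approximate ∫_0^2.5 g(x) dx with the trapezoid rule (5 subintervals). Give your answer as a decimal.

Δx = 0.5.
T_5 = (0.5/2)·[6 + 2·6.875 + 2·10 + 2·19.125 + 2·38 + 70.375] = 56.09375.

56.09375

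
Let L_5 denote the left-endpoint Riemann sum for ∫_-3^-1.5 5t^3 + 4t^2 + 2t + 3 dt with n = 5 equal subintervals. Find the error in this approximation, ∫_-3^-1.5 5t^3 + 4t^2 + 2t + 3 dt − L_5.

Exact integral: ∫_-3^-1.5 f(t) dt = -65.671875.
L_5 = -80.46.
Error = -65.671875 − (-80.46) = 14.788125.

14.788125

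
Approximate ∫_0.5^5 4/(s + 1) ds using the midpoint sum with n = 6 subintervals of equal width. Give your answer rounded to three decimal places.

Δs = (5 − 0.5)/6 = 0.75.
Midpoints: 0.875, 1.625, 2.375, 3.125, 3.875, 4.625.
f(0.875) = 32/15, f(1.625) = 32/21, f(2.375) = 32/27, f(3.125) = 32/33, f(3.875) = 32/39, f(4.625) = 32/45.
Sum = Δs · [f(0.875) + f(1.625) + f(2.375) + ...].
Sum ≈ 5.508.

5.508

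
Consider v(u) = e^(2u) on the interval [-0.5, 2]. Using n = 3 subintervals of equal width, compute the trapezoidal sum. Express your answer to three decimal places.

Δu = (2 − (-0.5))/3 = 5/6.
v(-0.5) ≈ 0.368, v(1/3) ≈ 1.948, v(7/6) ≈ 10.312, v(2) ≈ 54.598.
T_3 = (Δu/2)·[v(u_0) + 2v(u_1) + 2v(u_2) + v(u_3)].
Sum ≈ 33.119.

33.119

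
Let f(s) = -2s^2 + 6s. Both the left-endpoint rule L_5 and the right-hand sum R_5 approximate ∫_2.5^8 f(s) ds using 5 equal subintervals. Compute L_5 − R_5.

90.75

L_5 = -114.51.
R_5 = -205.26.
L_5 − R_5 = 90.75.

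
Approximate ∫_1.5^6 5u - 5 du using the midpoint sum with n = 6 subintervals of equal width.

61.875

Δu = (6 − 1.5)/6 = 0.75.
Midpoints: 1.875, 2.625, 3.375, 4.125, 4.875, 5.625.
f(1.875) = 4.375, f(2.625) = 8.125, f(3.375) = 11.875, f(4.125) = 15.625, f(4.875) = 19.375, f(5.625) = 23.125.
Sum = Δu · [f(1.875) + f(2.625) + f(3.375) + ...].
Sum = 61.875.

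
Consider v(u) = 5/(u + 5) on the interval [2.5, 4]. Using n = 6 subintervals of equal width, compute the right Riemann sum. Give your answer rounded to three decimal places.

0.898

Δu = (4 − 2.5)/6 = 0.25.
Right endpoints: 2.75, 3, 3.25, 3.5, 3.75, 4.
v(2.75) = 20/31, v(3) = 0.625, v(3.25) = 20/33, v(3.5) = 10/17, v(3.75) = 4/7, v(4) = 5/9.
Sum = Δu · [v(2.75) + v(3) + v(3.25) + ...].
Sum ≈ 0.898.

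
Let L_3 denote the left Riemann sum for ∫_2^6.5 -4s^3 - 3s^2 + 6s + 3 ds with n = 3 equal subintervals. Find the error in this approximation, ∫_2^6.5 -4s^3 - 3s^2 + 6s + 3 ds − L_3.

-774.5625

Exact integral: ∫_2^6.5 f(s) ds = -1907.4375.
L_3 = -1132.875.
Error = -1907.4375 − (-1132.875) = -774.5625.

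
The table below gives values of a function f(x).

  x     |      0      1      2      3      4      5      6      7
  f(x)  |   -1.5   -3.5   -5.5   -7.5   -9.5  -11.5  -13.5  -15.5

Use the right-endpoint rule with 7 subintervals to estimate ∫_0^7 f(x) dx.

-66.5

Δx = 1.
Sum = 1·[(-3.5) + (-5.5) + (-7.5) + (-9.5) + (-11.5) + (-13.5) + (-15.5)] = -66.5.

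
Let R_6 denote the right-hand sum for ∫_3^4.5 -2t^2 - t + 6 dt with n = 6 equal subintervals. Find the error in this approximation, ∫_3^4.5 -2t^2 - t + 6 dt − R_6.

3.03125

Exact integral: ∫_3^4.5 f(t) dt = -39.375.
R_6 = -42.40625.
Error = -39.375 − (-42.40625) = 3.03125.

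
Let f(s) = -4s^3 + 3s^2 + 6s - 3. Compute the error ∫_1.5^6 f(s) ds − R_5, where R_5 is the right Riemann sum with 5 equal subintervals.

Exact integral: ∫_1.5^6 f(s) ds = -990.5625.
R_5 = -1341.09.
Error = -990.5625 − (-1341.09) = 350.5275.

350.5275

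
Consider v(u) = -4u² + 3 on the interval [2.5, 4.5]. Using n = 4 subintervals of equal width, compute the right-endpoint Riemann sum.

Δu = (4.5 − 2.5)/4 = 0.5.
Right endpoints: 3, 3.5, 4, 4.5.
v(3) = -33, v(3.5) = -46, v(4) = -61, v(4.5) = -78.
Sum = Δu · [v(3) + v(3.5) + v(4) + v(4.5)].
Sum = -109.

-109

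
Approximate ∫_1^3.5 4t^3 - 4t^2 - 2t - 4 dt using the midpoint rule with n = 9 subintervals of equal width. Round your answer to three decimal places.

Δt = (3.5 − 1)/9 = 5/18.
Midpoints: 41/36, 17/12, 61/36, 71/36, 2.25, 91/36, 101/36, 37/12, 121/36.
f(41/36) = -64819/11664, f(17/12) = -1507/432, f(61/36) = 6841/11664, f(71/36) = 83771/11664, f(2.25) = 16.8125, f(91/36) = 349831/11664, f(101/36) = 550961/11664, f(37/12) = 29833/432, f(121/36) = 1119421/11664.
Sum = Δt · [f(41/36) + f(17/12) + f(61/36) + ...].
Sum ≈ 71.609.

71.609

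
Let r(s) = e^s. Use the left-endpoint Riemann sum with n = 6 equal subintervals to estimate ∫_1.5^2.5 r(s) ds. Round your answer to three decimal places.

7.077

Δs = (2.5 − 1.5)/6 = 1/6.
Left endpoints: 1.5, 5/3, 11/6, 2, 13/6, 7/3.
r(1.5) ≈ 4.482, r(5/3) ≈ 5.294, r(11/6) ≈ 6.255, r(2) ≈ 7.389, r(13/6) ≈ 8.729, r(7/3) ≈ 10.312.
Sum = Δs · [r(1.5) + r(5/3) + r(11/6) + ...].
Sum ≈ 7.077.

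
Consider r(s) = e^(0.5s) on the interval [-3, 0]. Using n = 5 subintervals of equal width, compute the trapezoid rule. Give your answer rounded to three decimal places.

1.565

Δs = (0 − (-3))/5 = 0.6.
r(-3) ≈ 0.223, r(-2.4) ≈ 0.301, r(-1.8) ≈ 0.407, r(-1.2) ≈ 0.549, r(-0.6) ≈ 0.741, r(0) ≈ 1.000.
T_5 = (Δs/2)·[r(s_0) + 2r(s_1) + ... + 2r(s_{4}) + r(s_5)].
Sum ≈ 1.565.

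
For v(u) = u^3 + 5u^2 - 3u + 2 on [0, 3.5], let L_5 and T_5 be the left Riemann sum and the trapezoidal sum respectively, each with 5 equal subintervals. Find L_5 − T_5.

L_5 = 67.76.
T_5 = 100.52875.
L_5 − T_5 = -32.76875.

-32.76875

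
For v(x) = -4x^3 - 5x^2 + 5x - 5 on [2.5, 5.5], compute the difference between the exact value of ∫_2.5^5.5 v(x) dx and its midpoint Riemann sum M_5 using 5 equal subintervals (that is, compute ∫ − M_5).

Exact integral: ∫_2.5^5.5 v(x) dx = -1082.25.
M_5 = -1077.48.
Error = -1082.25 − (-1077.48) = -4.77.

-4.77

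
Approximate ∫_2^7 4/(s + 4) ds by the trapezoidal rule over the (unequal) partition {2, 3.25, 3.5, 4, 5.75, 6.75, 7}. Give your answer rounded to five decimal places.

2.43508

Subinterval widths: 1.25, 0.25, 0.5, 1.75, 1, 0.25.
f(2) = 2/3, f(3.25) = 16/29, f(3.5) = 8/15, f(4) = 0.5, f(5.75) = 16/39, f(6.75) = 16/43, f(7) = 4/11.
On each subinterval the trapezoid contributes (Δs_i/2)·[f(s_{i-1}) + f(s_i)].
Sum ≈ 2.43508.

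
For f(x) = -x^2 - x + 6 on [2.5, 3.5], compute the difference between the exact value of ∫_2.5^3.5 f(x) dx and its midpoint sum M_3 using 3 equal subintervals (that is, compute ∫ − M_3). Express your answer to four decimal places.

-0.0093

Exact integral: ∫_2.5^3.5 f(x) dx ≈ -6.083333.
M_3 ≈ -6.074074.
Error ≈ -6.083333 − (-6.074074) ≈ -0.0093.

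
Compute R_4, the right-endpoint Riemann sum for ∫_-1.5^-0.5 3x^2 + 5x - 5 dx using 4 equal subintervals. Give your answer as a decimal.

-6.84375

Δx = (-0.5 − (-1.5))/4 = 0.25.
Right endpoints: -1.25, -1, -0.75, -0.5.
f(-1.25) = -6.5625, f(-1) = -7, f(-0.75) = -7.0625, f(-0.5) = -6.75.
Sum = Δx · [f(-1.25) + f(-1) + f(-0.75) + f(-0.5)].
Sum = -6.84375.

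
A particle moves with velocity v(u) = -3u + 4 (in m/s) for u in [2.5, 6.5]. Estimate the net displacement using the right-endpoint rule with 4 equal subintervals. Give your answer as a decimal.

-44

Δu = (6.5 − 2.5)/4 = 1.
Right endpoints: 3.5, 4.5, 5.5, 6.5.
v(3.5) = -6.5, v(4.5) = -9.5, v(5.5) = -12.5, v(6.5) = -15.5.
Sum = Δu · [v(3.5) + v(4.5) + v(5.5) + v(6.5)].
Sum = -44.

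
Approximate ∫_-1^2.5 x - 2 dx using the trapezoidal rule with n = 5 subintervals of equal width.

Δx = (2.5 − (-1))/5 = 0.7.
f(-1) = -3, f(-0.3) = -2.3, f(0.4) = -1.6, f(1.1) = -0.9, f(1.8) = -0.2, f(2.5) = 0.5.
T_5 = (Δx/2)·[f(x_0) + 2f(x_1) + ... + 2f(x_{4}) + f(x_5)].
Sum = -4.375.

-4.375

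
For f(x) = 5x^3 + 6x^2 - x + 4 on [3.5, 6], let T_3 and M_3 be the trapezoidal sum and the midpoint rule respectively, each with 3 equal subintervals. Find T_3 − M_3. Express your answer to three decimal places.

33.529

T_3 ≈ 1799.14931.
M_3 ≈ 1765.62066.
T_3 − M_3 ≈ 33.529.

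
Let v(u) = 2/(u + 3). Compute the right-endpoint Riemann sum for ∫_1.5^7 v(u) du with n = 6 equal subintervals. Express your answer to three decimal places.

1.490

Δu = (7 − 1.5)/6 = 11/12.
Right endpoints: 29/12, 10/3, 4.25, 31/6, 73/12, 7.
v(29/12) = 24/65, v(10/3) = 6/19, v(4.25) = 8/29, v(31/6) = 12/49, v(73/12) = 24/109, v(7) = 0.2.
Sum = Δu · [v(29/12) + v(10/3) + v(4.25) + ...].
Sum ≈ 1.490.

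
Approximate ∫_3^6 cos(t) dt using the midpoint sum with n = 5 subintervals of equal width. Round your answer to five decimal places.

-0.42691

Δt = (6 − 3)/5 = 0.6.
Midpoints: 3.3, 3.9, 4.5, 5.1, 5.7.
f(3.3) ≈ -0.98748, f(3.9) ≈ -0.72593, f(4.5) ≈ -0.21080, f(5.1) ≈ 0.37798, f(5.7) ≈ 0.83471.
Sum = Δt · [f(3.3) + f(3.9) + f(4.5) + f(5.1) + f(5.7)].
Sum ≈ -0.42691.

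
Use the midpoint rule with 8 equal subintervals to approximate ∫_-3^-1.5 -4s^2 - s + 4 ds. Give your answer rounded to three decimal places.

Δs = (-1.5 − (-3))/8 = 0.1875.
Midpoints: -2.90625, -2.71875, -2.53125, -2.34375, -2.15625, -1.96875, -1.78125, -1.59375.
f(-2.90625) = -26.87890625, f(-2.71875) = -22.84765625, f(-2.53125) = -19.09765625, f(-2.34375) = -15.62890625, f(-2.15625) = -12.44140625, f(-1.96875) = -9.53515625, f(-1.78125) = -6.91015625, f(-1.59375) = -4.56640625.
Sum = Δs · [f(-2.90625) + f(-2.71875) + f(-2.53125) + ...].
Sum ≈ -22.107.

-22.107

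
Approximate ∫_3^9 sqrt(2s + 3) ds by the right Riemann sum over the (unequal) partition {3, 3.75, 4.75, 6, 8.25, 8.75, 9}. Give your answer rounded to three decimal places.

Subinterval widths: 0.75, 1, 1.25, 2.25, 0.5, 0.25.
Right endpoints: 3.75, 4.75, 6, 8.25, 8.75, 9.
f(3.75) ≈ 3.240, f(4.75) ≈ 3.536, f(6) ≈ 3.873, f(8.25) ≈ 4.416, f(8.75) ≈ 4.528, f(9) ≈ 4.583.
Sum = Σ Δs_i · f(s_i).
Sum ≈ 24.152.

24.152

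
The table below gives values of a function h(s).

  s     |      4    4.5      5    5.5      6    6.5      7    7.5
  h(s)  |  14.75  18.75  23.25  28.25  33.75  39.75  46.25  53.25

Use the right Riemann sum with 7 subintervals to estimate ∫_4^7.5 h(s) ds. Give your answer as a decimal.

121.625

Δs = 0.5.
Sum = 0.5·[18.75 + 23.25 + 28.25 + 33.75 + 39.75 + 46.25 + 53.25] = 121.625.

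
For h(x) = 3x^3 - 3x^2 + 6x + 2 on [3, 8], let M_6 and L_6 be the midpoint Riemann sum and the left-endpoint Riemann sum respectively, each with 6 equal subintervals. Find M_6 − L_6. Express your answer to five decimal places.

M_6 ≈ 2687.7951389.
L_6 ≈ 2178.1597222.
M_6 − L_6 ≈ 509.63542.

509.63542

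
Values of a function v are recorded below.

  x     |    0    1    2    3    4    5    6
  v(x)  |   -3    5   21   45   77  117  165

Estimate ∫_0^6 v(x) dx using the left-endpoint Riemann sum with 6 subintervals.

Δx = 1.
Sum = 1·[(-3) + 5 + 21 + 45 + 77 + 117] = 262.

262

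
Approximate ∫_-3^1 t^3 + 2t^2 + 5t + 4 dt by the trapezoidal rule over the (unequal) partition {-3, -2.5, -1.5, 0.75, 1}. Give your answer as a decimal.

-4.45703125

Subinterval widths: 0.5, 1, 2.25, 0.25.
f(-3) = -20, f(-2.5) = -11.625, f(-1.5) = -2.375, f(0.75) = 9.296875, f(1) = 12.
On each subinterval the trapezoid contributes (Δt_i/2)·[f(t_{i-1}) + f(t_i)].
Sum = -4.45703125.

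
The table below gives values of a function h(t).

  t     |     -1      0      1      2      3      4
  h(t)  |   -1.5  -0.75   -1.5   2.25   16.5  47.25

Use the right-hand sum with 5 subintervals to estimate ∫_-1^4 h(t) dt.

63.75

Δt = 1.
Sum = 1·[(-0.75) + (-1.5) + 2.25 + 16.5 + 47.25] = 63.75.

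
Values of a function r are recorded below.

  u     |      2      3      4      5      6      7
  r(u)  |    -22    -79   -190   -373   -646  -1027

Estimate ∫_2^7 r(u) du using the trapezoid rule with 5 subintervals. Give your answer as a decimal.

-1812.5

Δu = 1.
T_5 = (1/2)·[(-22) + 2·(-79) + 2·(-190) + 2·(-373) + 2·(-646) + (-1027)] = -1812.5.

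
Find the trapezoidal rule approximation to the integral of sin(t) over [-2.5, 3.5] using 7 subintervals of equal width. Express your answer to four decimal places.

0.1269

Δt = (3.5 − (-2.5))/7 = 6/7.
f(-2.5) ≈ -0.5985, f(-23/14) ≈ -0.9974, f(-11/14) ≈ -0.7073, f(1/14) ≈ 0.0714, f(13/14) ≈ 0.8008, f(25/14) ≈ 0.9770, f(37/14) ≈ 0.4783, f(3.5) ≈ -0.3508.
T_7 = (Δt/2)·[f(t_0) + 2f(t_1) + ... + 2f(t_{6}) + f(t_7)].
Sum ≈ 0.1269.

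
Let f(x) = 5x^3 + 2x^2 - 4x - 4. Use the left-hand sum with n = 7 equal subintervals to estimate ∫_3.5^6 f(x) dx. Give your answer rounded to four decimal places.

Δx = (6 − 3.5)/7 = 5/14.
Left endpoints: 3.5, 27/7, 59/14, 32/7, 69/14, 37/7, 79/14.
f(3.5) = 220.875, f(27/7) = 101957/343, f(59/14) = 1067131/2744, f(32/7) = 170532/343, f(69/14) = 1710781/2744, f(37/7) = 263807/343, f(79/14) = 2567031/2744.
Sum = Δx · [f(3.5) + f(27/7) + f(59/14) + ...].
Sum ≈ 1332.9592.

1332.9592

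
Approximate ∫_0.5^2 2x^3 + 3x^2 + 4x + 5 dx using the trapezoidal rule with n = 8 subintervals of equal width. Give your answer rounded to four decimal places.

30.9360

Δx = (2 − 0.5)/8 = 0.1875.
f(0.5) = 8, f(0.6875) = 20107/2048, f(0.875) = 12.13671875, f(1.0625) = 30793/2048, f(1.25) = 18.59375, f(1.4375) = 46879/2048, f(1.625) = 28.00390625, f(1.8125) = 69661/2048, f(2) = 41.
T_8 = (Δx/2)·[f(x_0) + 2f(x_1) + ... + 2f(x_{7}) + f(x_8)].
Sum ≈ 30.9360.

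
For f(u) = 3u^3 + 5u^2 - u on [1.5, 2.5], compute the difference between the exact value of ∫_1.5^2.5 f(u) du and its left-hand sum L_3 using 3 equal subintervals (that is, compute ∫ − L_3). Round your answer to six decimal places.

Exact integral: ∫_1.5^2.5 f(u) du ≈ 43.91666667.
L_3 ≈ 35.05092593.
Error ≈ 43.91666667 − 35.05092593 ≈ 8.865741.

8.865741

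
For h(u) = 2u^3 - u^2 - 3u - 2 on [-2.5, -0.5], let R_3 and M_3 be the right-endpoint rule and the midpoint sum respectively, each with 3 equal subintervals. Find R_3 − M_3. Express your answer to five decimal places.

8.11111

R_3 ≈ -10.8148148.
M_3 ≈ -18.9259259.
R_3 − M_3 ≈ 8.11111.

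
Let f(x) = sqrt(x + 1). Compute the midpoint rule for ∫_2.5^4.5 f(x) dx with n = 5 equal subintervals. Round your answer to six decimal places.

4.234189

Δx = (4.5 − 2.5)/5 = 0.4.
Midpoints: 2.7, 3.1, 3.5, 3.9, 4.3.
f(2.7) ≈ 1.923538, f(3.1) ≈ 2.024846, f(3.5) ≈ 2.121320, f(3.9) ≈ 2.213594, f(4.3) ≈ 2.302173.
Sum = Δx · [f(2.7) + f(3.1) + f(3.5) + f(3.9) + f(4.3)].
Sum ≈ 4.234189.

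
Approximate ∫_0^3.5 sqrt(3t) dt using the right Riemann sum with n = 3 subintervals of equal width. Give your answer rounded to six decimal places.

9.049775

Δt = (3.5 − 0)/3 = 7/6.
Right endpoints: 7/6, 7/3, 3.5.
f(7/6) ≈ 1.870829, f(7/3) ≈ 2.645751, f(3.5) ≈ 3.240370.
Sum = Δt · [f(7/6) + f(7/3) + f(3.5)].
Sum ≈ 9.049775.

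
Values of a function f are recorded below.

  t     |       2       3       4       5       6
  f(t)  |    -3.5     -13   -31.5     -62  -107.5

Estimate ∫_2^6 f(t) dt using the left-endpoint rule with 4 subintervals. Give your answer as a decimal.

-110

Δt = 1.
Sum = 1·[(-3.5) + (-13) + (-31.5) + (-62)] = -110.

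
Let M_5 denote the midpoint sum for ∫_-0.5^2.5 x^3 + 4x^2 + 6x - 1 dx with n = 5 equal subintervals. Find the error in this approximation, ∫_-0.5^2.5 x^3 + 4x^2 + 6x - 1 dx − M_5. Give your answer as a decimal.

Exact integral: ∫_-0.5^2.5 f(x) dx = 45.75.
M_5 = 45.12.
Error = 45.75 − 45.12 = 0.63.

0.63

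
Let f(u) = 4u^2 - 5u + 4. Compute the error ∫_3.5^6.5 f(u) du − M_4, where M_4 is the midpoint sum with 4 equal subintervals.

Exact integral: ∫_3.5^6.5 f(u) du = 246.
M_4 = 245.4375.
Error = 246 − 245.4375 = 0.5625.

0.5625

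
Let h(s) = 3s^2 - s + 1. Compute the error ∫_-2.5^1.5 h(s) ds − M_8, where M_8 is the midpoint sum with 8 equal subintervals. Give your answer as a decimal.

0.25

Exact integral: ∫_-2.5^1.5 h(s) ds = 25.
M_8 = 24.75.
Error = 25 − 24.75 = 0.25.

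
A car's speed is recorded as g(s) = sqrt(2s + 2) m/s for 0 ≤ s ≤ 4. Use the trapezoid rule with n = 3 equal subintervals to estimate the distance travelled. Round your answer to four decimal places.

Δs = (4 − 0)/3 = 4/3.
g(0) ≈ 1.4142, g(4/3) ≈ 2.1602, g(8/3) ≈ 2.7080, g(4) ≈ 3.1623.
T_3 = (Δs/2)·[g(s_0) + 2g(s_1) + 2g(s_2) + g(s_3)].
Sum ≈ 9.5420.

9.5420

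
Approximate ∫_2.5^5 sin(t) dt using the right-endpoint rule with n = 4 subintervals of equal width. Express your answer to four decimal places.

Δt = (5 − 2.5)/4 = 0.625.
Right endpoints: 3.125, 3.75, 4.375, 5.
f(3.125) ≈ 0.0166, f(3.75) ≈ -0.5716, f(4.375) ≈ -0.9436, f(5) ≈ -0.9589.
Sum = Δt · [f(3.125) + f(3.75) + f(4.375) + f(5)].
Sum ≈ -1.5359.

-1.5359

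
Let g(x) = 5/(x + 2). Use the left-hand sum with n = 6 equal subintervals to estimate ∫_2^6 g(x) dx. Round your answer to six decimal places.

Δx = (6 − 2)/6 = 2/3.
Left endpoints: 2, 8/3, 10/3, 4, 14/3, 16/3.
g(2) = 1.25, g(8/3) = 15/14, g(10/3) = 0.9375, g(4) = 5/6, g(14/3) = 0.75, g(16/3) = 15/22.
Sum = Δx · [g(2) + g(8/3) + g(10/3) + ...].
Sum ≈ 3.682720.

3.682720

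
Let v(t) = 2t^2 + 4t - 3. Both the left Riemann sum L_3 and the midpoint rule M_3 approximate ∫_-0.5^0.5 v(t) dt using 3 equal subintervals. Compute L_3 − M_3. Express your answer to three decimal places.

L_3 ≈ -3.46296.
M_3 ≈ -2.85185.
L_3 − M_3 ≈ -0.611.

-0.611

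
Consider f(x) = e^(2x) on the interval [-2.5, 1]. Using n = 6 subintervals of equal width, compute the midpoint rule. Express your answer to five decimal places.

Δx = (1 − (-2.5))/6 = 7/12.
Midpoints: -53/24, -1.625, -25/24, -11/24, 0.125, 17/24.
f(-53/24) ≈ 0.01207, f(-1.625) ≈ 0.03877, f(-25/24) ≈ 0.12451, f(-11/24) ≈ 0.39985, f(0.125) ≈ 1.28403, f(17/24) ≈ 4.12335.
Sum = Δx · [f(-53/24) + f(-1.625) + f(-25/24) + ...].
Sum ≈ 3.48984.

3.48984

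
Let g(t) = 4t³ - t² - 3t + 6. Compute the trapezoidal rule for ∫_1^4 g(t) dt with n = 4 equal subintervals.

237.65625

Δt = (4 − 1)/4 = 0.75.
g(1) = 6, g(1.75) = 19.125, g(2.5) = 54.75, g(3.25) = 123, g(4) = 234.
T_4 = (Δt/2)·[g(t_0) + 2g(t_1) + 2g(t_2) + 2g(t_3) + g(t_4)].
Sum = 237.65625.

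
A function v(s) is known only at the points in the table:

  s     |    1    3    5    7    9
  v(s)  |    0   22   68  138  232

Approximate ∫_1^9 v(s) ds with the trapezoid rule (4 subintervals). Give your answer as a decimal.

Δs = 2.
T_4 = (2/2)·[0 + 2·22 + 2·68 + 2·138 + 232] = 688.

688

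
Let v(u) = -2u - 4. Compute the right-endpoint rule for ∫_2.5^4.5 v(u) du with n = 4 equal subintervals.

Δu = (4.5 − 2.5)/4 = 0.5.
Right endpoints: 3, 3.5, 4, 4.5.
v(3) = -10, v(3.5) = -11, v(4) = -12, v(4.5) = -13.
Sum = Δu · [v(3) + v(3.5) + v(4) + v(4.5)].
Sum = -23.

-23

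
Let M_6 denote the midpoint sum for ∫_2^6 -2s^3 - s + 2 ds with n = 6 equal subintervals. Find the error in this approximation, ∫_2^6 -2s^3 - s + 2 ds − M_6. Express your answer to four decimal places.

-3.5556

Exact integral: ∫_2^6 f(s) ds = -648.
M_6 ≈ -644.444444.
Error ≈ -648 − (-644.444444) ≈ -3.5556.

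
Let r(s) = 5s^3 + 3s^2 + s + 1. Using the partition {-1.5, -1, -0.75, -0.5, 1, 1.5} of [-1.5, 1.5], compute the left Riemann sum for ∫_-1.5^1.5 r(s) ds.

Subinterval widths: 0.5, 0.25, 0.25, 1.5, 0.5.
Left endpoints: -1.5, -1, -0.75, -0.5, 1.
r(-1.5) = -10.625, r(-1) = -2, r(-0.75) = -0.171875, r(-0.5) = 0.625, r(1) = 10.
Sum = Σ Δs_i · r(s_i).
Sum = 0.08203125.

0.08203125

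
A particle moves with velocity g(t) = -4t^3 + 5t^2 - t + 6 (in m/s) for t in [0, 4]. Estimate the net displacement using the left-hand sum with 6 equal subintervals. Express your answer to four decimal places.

-78.9630

Δt = (4 − 0)/6 = 2/3.
Left endpoints: 0, 2/3, 4/3, 2, 8/3, 10/3.
g(0) = 6, g(2/3) = 172/27, g(4/3) = 110/27, g(2) = -8, g(8/3) = -998/27, g(10/3) = -2428/27.
Sum = Δt · [g(0) + g(2/3) + g(4/3) + ...].
Sum ≈ -78.9630.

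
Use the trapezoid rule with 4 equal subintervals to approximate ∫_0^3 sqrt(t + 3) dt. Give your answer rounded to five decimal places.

6.32990

Δt = (3 − 0)/4 = 0.75.
f(0) ≈ 1.73205, f(0.75) ≈ 1.93649, f(1.5) ≈ 2.12132, f(2.25) ≈ 2.29129, f(3) ≈ 2.44949.
T_4 = (Δt/2)·[f(t_0) + 2f(t_1) + 2f(t_2) + 2f(t_3) + f(t_4)].
Sum ≈ 6.32990.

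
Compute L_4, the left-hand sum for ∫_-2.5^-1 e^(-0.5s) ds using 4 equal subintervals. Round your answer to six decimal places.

4.039332

Δs = (-1 − (-2.5))/4 = 0.375.
Left endpoints: -2.5, -2.125, -1.75, -1.375.
f(-2.5) ≈ 3.490343, f(-2.125) ≈ 2.893596, f(-1.75) ≈ 2.398875, f(-1.375) ≈ 1.988737.
Sum = Δs · [f(-2.5) + f(-2.125) + f(-1.75) + f(-1.375)].
Sum ≈ 4.039332.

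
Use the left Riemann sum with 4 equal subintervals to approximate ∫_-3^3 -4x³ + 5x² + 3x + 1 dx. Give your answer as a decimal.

Δx = (3 − (-3))/4 = 1.5.
Left endpoints: -3, -1.5, 0, 1.5.
f(-3) = 145, f(-1.5) = 21.25, f(0) = 1, f(1.5) = 3.25.
Sum = Δx · [f(-3) + f(-1.5) + f(0) + f(1.5)].
Sum = 255.75.

255.75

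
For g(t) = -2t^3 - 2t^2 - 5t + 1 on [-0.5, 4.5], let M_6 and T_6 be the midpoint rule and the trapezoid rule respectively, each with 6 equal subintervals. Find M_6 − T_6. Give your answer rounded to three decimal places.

12.153

M_6 ≈ -306.78241.
T_6 ≈ -318.93519.
M_6 − T_6 ≈ 12.153.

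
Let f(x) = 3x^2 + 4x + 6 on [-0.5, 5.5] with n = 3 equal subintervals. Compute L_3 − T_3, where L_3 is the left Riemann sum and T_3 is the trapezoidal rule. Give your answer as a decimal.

L_3 = 160.5.
T_3 = 274.5.
L_3 − T_3 = -114.

-114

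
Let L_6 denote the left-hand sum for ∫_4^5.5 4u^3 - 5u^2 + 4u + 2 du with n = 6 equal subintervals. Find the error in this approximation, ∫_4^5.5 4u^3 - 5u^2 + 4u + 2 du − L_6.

Exact integral: ∫_4^5.5 f(u) du = 519.9375.
L_6 = 477.71875.
Error = 519.9375 − 477.71875 = 42.21875.

42.21875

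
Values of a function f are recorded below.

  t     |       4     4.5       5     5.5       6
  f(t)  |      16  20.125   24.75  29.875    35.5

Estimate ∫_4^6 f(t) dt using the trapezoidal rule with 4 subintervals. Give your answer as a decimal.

50.25

Δt = 0.5.
T_4 = (0.5/2)·[16 + 2·20.125 + 2·24.75 + 2·29.875 + 35.5] = 50.25.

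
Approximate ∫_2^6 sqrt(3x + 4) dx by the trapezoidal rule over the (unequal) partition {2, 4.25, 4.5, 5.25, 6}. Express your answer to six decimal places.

Subinterval widths: 2.25, 0.25, 0.75, 0.75.
f(2) ≈ 3.162278, f(4.25) ≈ 4.092676, f(4.5) ≈ 4.183300, f(5.25) ≈ 4.444097, f(6) ≈ 4.690416.
On each subinterval the trapezoid contributes (Δx_i/2)·[f(x_{i-1}) + f(x_i)].
Sum ≈ 15.857037.

15.857037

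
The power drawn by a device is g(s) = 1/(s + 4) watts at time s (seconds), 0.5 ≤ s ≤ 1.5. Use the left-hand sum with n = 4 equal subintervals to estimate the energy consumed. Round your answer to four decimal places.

Δs = (1.5 − 0.5)/4 = 0.25.
Left endpoints: 0.5, 0.75, 1, 1.25.
g(0.5) = 2/9, g(0.75) = 4/19, g(1) = 0.2, g(1.25) = 4/21.
Sum = Δs · [g(0.5) + g(0.75) + g(1) + g(1.25)].
Sum ≈ 0.2058.

0.2058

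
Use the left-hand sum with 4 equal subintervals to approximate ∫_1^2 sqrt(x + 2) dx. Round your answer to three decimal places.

1.836

Δx = (2 − 1)/4 = 0.25.
Left endpoints: 1, 1.25, 1.5, 1.75.
f(1) ≈ 1.732, f(1.25) ≈ 1.803, f(1.5) ≈ 1.871, f(1.75) ≈ 1.936.
Sum = Δx · [f(1) + f(1.25) + f(1.5) + f(1.75)].
Sum ≈ 1.836.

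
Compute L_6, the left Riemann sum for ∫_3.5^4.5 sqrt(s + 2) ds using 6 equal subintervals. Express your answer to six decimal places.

Δs = (4.5 − 3.5)/6 = 1/6.
Left endpoints: 3.5, 11/3, 23/6, 4, 25/6, 13/3.
f(3.5) ≈ 2.345208, f(11/3) ≈ 2.380476, f(23/6) ≈ 2.415229, f(4) ≈ 2.449490, f(25/6) ≈ 2.483277, f(13/3) ≈ 2.516611.
Sum = Δs · [f(3.5) + f(11/3) + f(23/6) + ...].
Sum ≈ 2.431715.

2.431715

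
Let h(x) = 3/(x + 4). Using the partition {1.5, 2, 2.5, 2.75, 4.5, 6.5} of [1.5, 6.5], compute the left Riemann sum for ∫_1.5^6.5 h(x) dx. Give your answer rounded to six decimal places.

2.121772

Subinterval widths: 0.5, 0.5, 0.25, 1.75, 2.
Left endpoints: 1.5, 2, 2.5, 2.75, 4.5.
h(1.5) = 6/11, h(2) = 0.5, h(2.5) = 6/13, h(2.75) = 4/9, h(4.5) = 6/17.
Sum = Σ Δx_i · h(x_i).
Sum ≈ 2.121772.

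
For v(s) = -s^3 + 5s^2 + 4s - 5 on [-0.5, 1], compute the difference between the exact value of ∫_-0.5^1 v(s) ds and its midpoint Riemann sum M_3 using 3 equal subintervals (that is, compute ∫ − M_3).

Exact integral: ∫_-0.5^1 v(s) ds = -4.359375.
M_3 = -4.4921875.
Error = -4.359375 − (-4.4921875) = 0.1328125.

0.1328125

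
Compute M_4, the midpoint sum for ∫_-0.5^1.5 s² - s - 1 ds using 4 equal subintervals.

Δs = (1.5 − (-0.5))/4 = 0.5.
Midpoints: -0.25, 0.25, 0.75, 1.25.
f(-0.25) = -0.6875, f(0.25) = -1.1875, f(0.75) = -1.1875, f(1.25) = -0.6875.
Sum = Δs · [f(-0.25) + f(0.25) + f(0.75) + f(1.25)].
Sum = -1.875.

-1.875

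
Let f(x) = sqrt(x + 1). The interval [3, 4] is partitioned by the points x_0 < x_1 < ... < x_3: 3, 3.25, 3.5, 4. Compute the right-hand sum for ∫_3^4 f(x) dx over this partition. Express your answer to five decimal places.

2.16375

Subinterval widths: 0.25, 0.25, 0.5.
Right endpoints: 3.25, 3.5, 4.
f(3.25) ≈ 2.06155, f(3.5) ≈ 2.12132, f(4) ≈ 2.23607.
Sum = Σ Δx_i · f(x_i).
Sum ≈ 2.16375.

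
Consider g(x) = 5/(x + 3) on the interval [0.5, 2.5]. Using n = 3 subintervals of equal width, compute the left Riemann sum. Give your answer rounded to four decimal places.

2.4420

Δx = (2.5 − 0.5)/3 = 2/3.
Left endpoints: 0.5, 7/6, 11/6.
g(0.5) = 10/7, g(7/6) = 1.2, g(11/6) = 30/29.
Sum = Δx · [g(0.5) + g(7/6) + g(11/6)].
Sum ≈ 2.4420.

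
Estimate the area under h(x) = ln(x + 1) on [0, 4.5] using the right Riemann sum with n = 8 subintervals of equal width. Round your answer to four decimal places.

Δx = (4.5 − 0)/8 = 0.5625.
Right endpoints: 0.5625, 1.125, 1.6875, 2.25, 2.8125, 3.375, 3.9375, 4.5.
h(0.5625) ≈ 0.4463, h(1.125) ≈ 0.7538, h(1.6875) ≈ 0.9886, h(2.25) ≈ 1.1787, h(2.8125) ≈ 1.3383, h(3.375) ≈ 1.4759, h(3.9375) ≈ 1.5969, h(4.5) ≈ 1.7047.
Sum = Δx · [h(0.5625) + h(1.125) + h(1.6875) + ...].
Sum ≈ 5.3343.

5.3343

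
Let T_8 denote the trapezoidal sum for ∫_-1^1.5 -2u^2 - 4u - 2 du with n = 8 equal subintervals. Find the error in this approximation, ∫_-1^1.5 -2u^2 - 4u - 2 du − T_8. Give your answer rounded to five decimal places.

Exact integral: ∫_-1^1.5 f(u) du ≈ -10.4166667.
T_8 ≈ -10.4980469.
Error ≈ -10.4166667 − (-10.4980469) ≈ 0.08138.

0.08138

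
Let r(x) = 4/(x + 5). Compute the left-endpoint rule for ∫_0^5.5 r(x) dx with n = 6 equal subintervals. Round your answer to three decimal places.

Δx = (5.5 − 0)/6 = 11/12.
Left endpoints: 0, 11/12, 11/6, 2.75, 11/3, 55/12.
r(0) = 0.8, r(11/12) = 48/71, r(11/6) = 24/41, r(2.75) = 16/31, r(11/3) = 6/13, r(55/12) = 48/115.
Sum = Δx · [r(0) + r(11/12) + r(11/6) + ...].
Sum ≈ 3.168.

3.168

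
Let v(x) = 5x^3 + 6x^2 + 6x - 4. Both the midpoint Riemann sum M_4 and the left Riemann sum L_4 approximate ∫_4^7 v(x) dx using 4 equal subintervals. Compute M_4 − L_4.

M_4 = 3313.8046875.
L_4 = 2747.015625.
M_4 − L_4 = 566.7890625.

566.7890625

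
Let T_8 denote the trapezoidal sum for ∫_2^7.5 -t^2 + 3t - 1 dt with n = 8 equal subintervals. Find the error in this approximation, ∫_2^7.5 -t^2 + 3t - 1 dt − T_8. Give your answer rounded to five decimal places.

Exact integral: ∫_2^7.5 f(t) dt ≈ -65.0833333.
T_8 ≈ -65.5166016.
Error ≈ -65.0833333 − (-65.5166016) ≈ 0.43327.

0.43327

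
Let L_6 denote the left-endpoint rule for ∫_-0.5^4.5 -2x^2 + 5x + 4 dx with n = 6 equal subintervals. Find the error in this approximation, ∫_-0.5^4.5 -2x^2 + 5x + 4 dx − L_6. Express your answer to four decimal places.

Exact integral: ∫_-0.5^4.5 f(x) dx ≈ 9.166667.
L_6 ≈ 14.259259.
Error ≈ 9.166667 − 14.259259 ≈ -5.0926.

-5.0926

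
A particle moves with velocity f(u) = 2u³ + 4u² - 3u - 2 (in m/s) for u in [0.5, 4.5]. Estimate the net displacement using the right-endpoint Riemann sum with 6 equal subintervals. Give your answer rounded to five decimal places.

377.29630

Δu = (4.5 − 0.5)/6 = 2/3.
Right endpoints: 7/6, 11/6, 2.5, 19/6, 23/6, 4.5.
f(7/6) = 337/108, f(11/6) = 1973/108, f(2.5) = 46.75, f(19/6) = 9949/108, f(23/6) = 17057/108, f(4.5) = 247.75.
Sum = Δu · [f(7/6) + f(11/6) + f(2.5) + ...].
Sum ≈ 377.29630.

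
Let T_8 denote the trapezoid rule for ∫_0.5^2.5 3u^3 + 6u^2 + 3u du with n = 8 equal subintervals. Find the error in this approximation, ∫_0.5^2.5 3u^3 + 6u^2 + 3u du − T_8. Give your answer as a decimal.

-0.40625

Exact integral: ∫_0.5^2.5 f(u) du = 69.25.
T_8 = 69.65625.
Error = 69.25 − 69.65625 = -0.40625.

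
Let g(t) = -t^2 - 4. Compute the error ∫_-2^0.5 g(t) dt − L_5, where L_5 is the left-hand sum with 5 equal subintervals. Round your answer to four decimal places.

Exact integral: ∫_-2^0.5 g(t) dt ≈ -12.708333.
L_5 = -13.75.
Error ≈ -12.708333 − (-13.75) ≈ 1.0417.

1.0417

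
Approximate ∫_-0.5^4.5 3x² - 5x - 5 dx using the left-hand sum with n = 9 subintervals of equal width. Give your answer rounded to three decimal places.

7.299

Δx = (4.5 − (-0.5))/9 = 5/9.
Left endpoints: -0.5, 1/18, 11/18, 7/6, 31/18, 41/18, 17/6, 61/18, 71/18.
f(-0.5) = -1.75, f(1/18) = -569/108, f(11/18) = -749/108, f(7/6) = -6.75, f(31/18) = -509/108, f(41/18) = -89/108, f(17/6) = 59/12, f(61/18) = 1351/108, f(71/18) = 2371/108.
Sum = Δx · [f(-0.5) + f(1/18) + f(11/18) + ...].
Sum ≈ 7.299.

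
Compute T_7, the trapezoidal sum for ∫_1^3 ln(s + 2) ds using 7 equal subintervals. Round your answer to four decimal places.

Δs = (3 − 1)/7 = 2/7.
f(1) ≈ 1.0986, f(9/7) ≈ 1.1896, f(11/7) ≈ 1.2730, f(13/7) ≈ 1.3499, f(15/7) ≈ 1.4214, f(17/7) ≈ 1.4881, f(19/7) ≈ 1.5506, f(3) ≈ 1.6094.
T_7 = (Δs/2)·[f(s_0) + 2f(s_1) + ... + 2f(s_{6}) + f(s_7)].
Sum ≈ 2.7504.

2.7504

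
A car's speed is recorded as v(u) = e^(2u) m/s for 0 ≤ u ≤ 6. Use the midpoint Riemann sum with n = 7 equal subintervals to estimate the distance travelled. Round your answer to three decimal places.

72204.947

Δu = (6 − 0)/7 = 6/7.
Midpoints: 3/7, 9/7, 15/7, 3, 27/7, 33/7, 39/7.
v(3/7) ≈ 2.356, v(9/7) ≈ 13.085, v(15/7) ≈ 72.654, v(3) ≈ 403.429, v(27/7) ≈ 2240.122, v(33/7) ≈ 12438.744, v(39/7) ≈ 69068.714.
Sum = Δu · [v(3/7) + v(9/7) + v(15/7) + ...].
Sum ≈ 72204.947.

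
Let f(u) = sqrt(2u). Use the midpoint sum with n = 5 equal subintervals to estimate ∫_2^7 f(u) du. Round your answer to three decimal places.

14.804

Δu = (7 − 2)/5 = 1.
Midpoints: 2.5, 3.5, 4.5, 5.5, 6.5.
f(2.5) ≈ 2.236, f(3.5) ≈ 2.646, f(4.5) ≈ 3.000, f(5.5) ≈ 3.317, f(6.5) ≈ 3.606.
Sum = Δu · [f(2.5) + f(3.5) + f(4.5) + f(5.5) + f(6.5)].
Sum ≈ 14.804.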